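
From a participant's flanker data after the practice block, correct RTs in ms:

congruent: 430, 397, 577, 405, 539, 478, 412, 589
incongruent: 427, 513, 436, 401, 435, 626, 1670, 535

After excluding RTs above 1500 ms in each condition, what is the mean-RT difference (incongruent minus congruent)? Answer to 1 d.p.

3.5 ms

incongruent: exclude 1670
M(congruent) = 3827/8 = 478.375
M(incongruent) = 3373/7 = 481.857
Difference = 481.857 − 478.375 = 3.482 ms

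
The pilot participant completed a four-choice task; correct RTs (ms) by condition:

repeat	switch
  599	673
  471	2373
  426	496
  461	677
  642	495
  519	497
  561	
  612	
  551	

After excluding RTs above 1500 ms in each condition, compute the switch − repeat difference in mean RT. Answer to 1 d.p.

29.6 ms

switch: exclude 2373
M(repeat) = 4842/9 = 538.000
M(switch) = 2838/5 = 567.600
Difference = 567.600 − 538.000 = 29.600 ms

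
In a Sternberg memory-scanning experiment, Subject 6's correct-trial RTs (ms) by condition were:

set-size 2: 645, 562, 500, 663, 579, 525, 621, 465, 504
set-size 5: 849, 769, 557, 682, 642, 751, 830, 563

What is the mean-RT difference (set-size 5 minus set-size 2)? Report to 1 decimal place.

142.7 ms

M(set-size 2) = 5064/9 = 562.667
M(set-size 5) = 5643/8 = 705.375
Difference = 705.375 − 562.667 = 142.708 ms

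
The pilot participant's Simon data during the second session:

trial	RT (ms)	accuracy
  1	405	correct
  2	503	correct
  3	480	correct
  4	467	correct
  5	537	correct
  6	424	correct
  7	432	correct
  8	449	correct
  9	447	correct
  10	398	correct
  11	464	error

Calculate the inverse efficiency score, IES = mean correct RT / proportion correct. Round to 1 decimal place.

Correct trials (n=10): 405, 503, 480, 467, 537, 424, 432, 449, 447, 398
Mean correct RT = 4542/10 = 454.2000 ms
Proportion correct = 10/11
IES = 454.2000 / (10/11) = 499.620 ms

499.6 ms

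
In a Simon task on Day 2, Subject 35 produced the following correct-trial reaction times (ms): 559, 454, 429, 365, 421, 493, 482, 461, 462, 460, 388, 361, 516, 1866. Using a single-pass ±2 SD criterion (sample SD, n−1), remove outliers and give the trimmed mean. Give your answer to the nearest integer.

n = 14, ΣRT = 7717, M = 551.214
Σ(x−M)² = 1901398.36; s = √(1901398.36/13) = 382.441
Cutoffs: 551.214 ± 2·382.441 → [-213.7, 1316.1]
Outside: 1866 → excluded.
Retained (n=13): Σ = 5851, mean = 5851/13 = 450.077

450 ms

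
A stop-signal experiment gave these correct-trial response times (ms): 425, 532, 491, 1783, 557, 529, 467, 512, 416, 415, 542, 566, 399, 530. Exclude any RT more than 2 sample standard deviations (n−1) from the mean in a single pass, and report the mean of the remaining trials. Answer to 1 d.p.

n = 14, ΣRT = 8164, M = 583.143
Σ(x−M)² = 1592865.71; s = √(1592865.71/13) = 350.040
Cutoffs: 583.143 ± 2·350.040 → [-116.9, 1283.2]
Outside: 1783 → excluded.
Retained (n=13): Σ = 6381, mean = 6381/13 = 490.846

490.8 ms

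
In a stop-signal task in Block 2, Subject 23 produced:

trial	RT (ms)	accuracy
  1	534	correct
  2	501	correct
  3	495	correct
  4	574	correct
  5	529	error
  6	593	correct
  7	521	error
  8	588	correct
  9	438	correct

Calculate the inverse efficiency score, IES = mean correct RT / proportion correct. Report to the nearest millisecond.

684 ms

Correct trials (n=7): 534, 501, 495, 574, 593, 588, 438
Mean correct RT = 3723/7 = 531.8571 ms
Proportion correct = 7/9
IES = 531.8571 / (7/9) = 683.816 ms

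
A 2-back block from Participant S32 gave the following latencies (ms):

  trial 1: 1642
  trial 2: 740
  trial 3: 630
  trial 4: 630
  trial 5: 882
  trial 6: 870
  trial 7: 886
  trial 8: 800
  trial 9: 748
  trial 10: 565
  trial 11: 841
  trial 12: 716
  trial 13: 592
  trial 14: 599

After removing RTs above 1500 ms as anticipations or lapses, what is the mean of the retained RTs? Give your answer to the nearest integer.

731 ms

Excluded: 1642
Retained (n=13): Σ = 9499
Mean = 9499/13 = 730.6923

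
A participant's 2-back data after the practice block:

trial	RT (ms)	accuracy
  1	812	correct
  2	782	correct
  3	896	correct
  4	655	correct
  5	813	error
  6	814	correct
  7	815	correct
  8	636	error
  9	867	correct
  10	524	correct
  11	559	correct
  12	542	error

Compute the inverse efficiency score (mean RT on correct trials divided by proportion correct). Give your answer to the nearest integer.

996 ms

Correct trials (n=9): 812, 782, 896, 655, 814, 815, 867, 524, 559
Mean correct RT = 6724/9 = 747.1111 ms
Proportion correct = 9/12
IES = 747.1111 / (9/12) = 996.148 ms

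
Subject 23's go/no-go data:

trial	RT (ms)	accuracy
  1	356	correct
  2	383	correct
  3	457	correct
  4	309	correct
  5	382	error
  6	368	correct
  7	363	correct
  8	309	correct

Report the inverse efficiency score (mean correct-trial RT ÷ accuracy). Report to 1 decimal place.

Correct trials (n=7): 356, 383, 457, 309, 368, 363, 309
Mean correct RT = 2545/7 = 363.5714 ms
Proportion correct = 7/8
IES = 363.5714 / (7/8) = 415.510 ms

415.5 ms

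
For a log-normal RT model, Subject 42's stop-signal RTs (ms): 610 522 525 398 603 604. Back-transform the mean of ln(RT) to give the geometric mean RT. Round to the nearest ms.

ln(RT): 6.4135, 6.2577, 6.2634, 5.9865, 6.4019, 6.4036
Mean ln(RT) = 37.7265/6 = 6.28774
Geometric mean = exp(6.28774) = 537.94 ms

538 ms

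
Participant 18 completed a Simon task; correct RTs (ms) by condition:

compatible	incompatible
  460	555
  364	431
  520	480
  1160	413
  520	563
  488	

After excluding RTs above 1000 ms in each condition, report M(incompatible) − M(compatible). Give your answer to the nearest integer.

18 ms

compatible: exclude 1160
M(compatible) = 2352/5 = 470.400
M(incompatible) = 2442/5 = 488.400
Difference = 488.400 − 470.400 = 18.000 ms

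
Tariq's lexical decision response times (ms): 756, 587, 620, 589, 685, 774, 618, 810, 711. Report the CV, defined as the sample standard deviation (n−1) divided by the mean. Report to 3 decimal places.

n = 9, Σ = 6150, M = 683.3333
Σ(x−M)² = 56772.000; s = √(56772.000/8) = 84.2407
CV = 84.2407 / 683.3333 = 0.12328

0.123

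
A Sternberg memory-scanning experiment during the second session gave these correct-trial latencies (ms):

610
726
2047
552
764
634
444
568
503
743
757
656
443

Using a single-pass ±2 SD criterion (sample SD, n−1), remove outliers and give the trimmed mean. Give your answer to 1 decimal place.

n = 13, ΣRT = 9447, M = 726.692
Σ(x−M)² = 2039130.77; s = √(2039130.77/12) = 412.223
Cutoffs: 726.692 ± 2·412.223 → [-97.8, 1551.1]
Outside: 2047 → excluded.
Retained (n=12): Σ = 7400, mean = 7400/12 = 616.667

616.7 ms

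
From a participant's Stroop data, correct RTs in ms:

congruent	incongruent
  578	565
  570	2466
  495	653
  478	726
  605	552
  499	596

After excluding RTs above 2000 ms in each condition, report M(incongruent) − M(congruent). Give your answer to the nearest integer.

incongruent: exclude 2466
M(congruent) = 3225/6 = 537.500
M(incongruent) = 3092/5 = 618.400
Difference = 618.400 − 537.500 = 80.900 ms

81 ms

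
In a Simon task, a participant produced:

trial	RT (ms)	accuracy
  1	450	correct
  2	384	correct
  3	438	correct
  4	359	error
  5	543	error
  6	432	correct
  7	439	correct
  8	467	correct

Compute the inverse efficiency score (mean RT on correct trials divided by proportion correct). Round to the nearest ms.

580 ms

Correct trials (n=6): 450, 384, 438, 432, 439, 467
Mean correct RT = 2610/6 = 435.0000 ms
Proportion correct = 6/8
IES = 435.0000 / (6/8) = 580.000 ms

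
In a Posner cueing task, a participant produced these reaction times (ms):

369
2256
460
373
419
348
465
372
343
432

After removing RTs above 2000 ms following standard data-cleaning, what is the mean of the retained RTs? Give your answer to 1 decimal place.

Excluded: 2256
Retained (n=9): Σ = 3581
Mean = 3581/9 = 397.8889

397.9 ms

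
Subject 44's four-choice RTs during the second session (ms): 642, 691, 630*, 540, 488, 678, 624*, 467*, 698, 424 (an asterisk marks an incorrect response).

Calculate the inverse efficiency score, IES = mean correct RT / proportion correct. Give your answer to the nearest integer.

Correct trials (n=7): 642, 691, 540, 488, 678, 698, 424
Mean correct RT = 4161/7 = 594.4286 ms
Proportion correct = 7/10
IES = 594.4286 / (7/10) = 849.184 ms

849 ms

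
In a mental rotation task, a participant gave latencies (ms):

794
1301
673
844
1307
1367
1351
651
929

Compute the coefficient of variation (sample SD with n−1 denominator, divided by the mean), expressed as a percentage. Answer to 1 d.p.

29.7%

n = 9, Σ = 9217, M = 1024.1111
Σ(x−M)² = 738050.889; s = √(738050.889/8) = 303.7373
CV = 303.7373 / 1024.1111 = 0.29659 = 29.659%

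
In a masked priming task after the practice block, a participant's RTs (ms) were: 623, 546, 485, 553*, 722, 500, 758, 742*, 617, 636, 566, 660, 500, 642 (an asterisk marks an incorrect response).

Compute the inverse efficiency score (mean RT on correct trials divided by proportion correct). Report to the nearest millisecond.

705 ms

Correct trials (n=12): 623, 546, 485, 722, 500, 758, 617, 636, 566, 660, 500, 642
Mean correct RT = 7255/12 = 604.5833 ms
Proportion correct = 12/14
IES = 604.5833 / (12/14) = 705.347 ms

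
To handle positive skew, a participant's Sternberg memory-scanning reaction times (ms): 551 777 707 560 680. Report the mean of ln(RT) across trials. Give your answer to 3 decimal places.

ln(RT): 6.3117, 6.6554, 6.5610, 6.3279, 6.5221
Σ ln(RT) = 32.3782
Mean = 32.3782/5 = 6.47565

6.476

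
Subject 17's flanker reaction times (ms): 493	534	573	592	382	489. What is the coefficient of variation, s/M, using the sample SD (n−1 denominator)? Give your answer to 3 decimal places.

0.148

n = 6, Σ = 3063, M = 510.5000
Σ(x−M)² = 28381.500; s = √(28381.500/5) = 75.3412
CV = 75.3412 / 510.5000 = 0.14758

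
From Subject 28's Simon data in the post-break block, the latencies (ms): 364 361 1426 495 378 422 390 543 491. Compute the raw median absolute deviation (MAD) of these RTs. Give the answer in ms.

Sorted: 361, 364, 378, 390, 422, 491, 495, 543, 1426 → median = 422
|x − 422|: 58, 61, 1004, 73, 44, 0, 32, 121, 69
Sorted deviations: 0, 32, 44, 58, 61, 69, 73, 121, 1004 → MAD = 61

61 ms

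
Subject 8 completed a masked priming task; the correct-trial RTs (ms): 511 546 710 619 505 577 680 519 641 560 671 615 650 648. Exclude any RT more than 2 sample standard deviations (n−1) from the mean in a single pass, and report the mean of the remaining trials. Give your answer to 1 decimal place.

n = 14, ΣRT = 8452, M = 603.714
Σ(x−M)² = 58970.86; s = √(58970.86/13) = 67.351
Cutoffs: 603.714 ± 2·67.351 → [469.0, 738.4]
No RTs fall outside the cutoffs; all 14 retained. Mean = 8452/14 = 603.714

603.7 ms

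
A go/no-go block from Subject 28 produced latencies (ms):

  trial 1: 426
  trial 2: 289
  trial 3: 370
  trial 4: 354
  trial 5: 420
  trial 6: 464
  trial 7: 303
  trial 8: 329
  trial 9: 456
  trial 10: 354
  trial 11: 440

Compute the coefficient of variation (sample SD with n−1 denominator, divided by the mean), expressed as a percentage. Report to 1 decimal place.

16.2%

n = 11, Σ = 4205, M = 382.2727
Σ(x−M)² = 38354.182; s = √(38354.182/10) = 61.9308
CV = 61.9308 / 382.2727 = 0.16201 = 16.201%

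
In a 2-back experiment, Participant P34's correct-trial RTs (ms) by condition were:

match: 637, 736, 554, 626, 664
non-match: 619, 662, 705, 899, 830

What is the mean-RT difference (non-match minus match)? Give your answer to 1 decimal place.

99.6 ms

M(match) = 3217/5 = 643.400
M(non-match) = 3715/5 = 743.000
Difference = 743.000 − 643.400 = 99.600 ms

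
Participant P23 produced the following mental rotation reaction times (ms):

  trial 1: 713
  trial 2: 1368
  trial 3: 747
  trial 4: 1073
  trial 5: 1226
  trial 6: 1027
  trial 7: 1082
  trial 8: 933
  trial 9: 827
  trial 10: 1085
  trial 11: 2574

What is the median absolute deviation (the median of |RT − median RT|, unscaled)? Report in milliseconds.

Sorted: 713, 747, 827, 933, 1027, 1073, 1082, 1085, 1226, 1368, 2574 → median = 1073
|x − 1073|: 360, 295, 326, 0, 153, 46, 9, 140, 246, 12, 1501
Sorted deviations: 0, 9, 12, 46, 140, 153, 246, 295, 326, 360, 1501 → MAD = 153

153 ms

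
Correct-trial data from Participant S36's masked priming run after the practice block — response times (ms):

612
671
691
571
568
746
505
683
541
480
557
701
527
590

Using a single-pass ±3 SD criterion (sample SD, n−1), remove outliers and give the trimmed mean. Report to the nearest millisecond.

603 ms

n = 14, ΣRT = 8443, M = 603.071
Σ(x−M)² = 87788.93; s = √(87788.93/13) = 82.177
Cutoffs: 603.071 ± 3·82.177 → [356.5, 849.6]
No RTs fall outside the cutoffs; all 14 retained. Mean = 8443/14 = 603.071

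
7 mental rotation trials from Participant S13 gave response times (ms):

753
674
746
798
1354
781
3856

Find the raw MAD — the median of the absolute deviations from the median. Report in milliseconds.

35 ms

Sorted: 674, 746, 753, 781, 798, 1354, 3856 → median = 781
|x − 781|: 28, 107, 35, 17, 573, 0, 3075
Sorted deviations: 0, 17, 28, 35, 107, 573, 3075 → MAD = 35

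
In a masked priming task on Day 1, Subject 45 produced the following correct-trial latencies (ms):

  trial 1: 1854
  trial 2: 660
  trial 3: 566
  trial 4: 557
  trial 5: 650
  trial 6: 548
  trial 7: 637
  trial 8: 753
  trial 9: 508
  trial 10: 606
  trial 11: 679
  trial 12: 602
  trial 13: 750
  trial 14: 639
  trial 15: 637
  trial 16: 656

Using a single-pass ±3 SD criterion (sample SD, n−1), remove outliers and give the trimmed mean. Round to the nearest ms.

n = 16, ΣRT = 11302, M = 706.375
Σ(x−M)² = 1471323.75; s = √(1471323.75/15) = 313.190
Cutoffs: 706.375 ± 3·313.190 → [-233.2, 1645.9]
Outside: 1854 → excluded.
Retained (n=15): Σ = 9448, mean = 9448/15 = 629.867

630 ms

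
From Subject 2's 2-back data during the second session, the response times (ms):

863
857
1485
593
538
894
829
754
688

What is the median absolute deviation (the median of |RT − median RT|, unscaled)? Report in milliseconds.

Sorted: 538, 593, 688, 754, 829, 857, 863, 894, 1485 → median = 829
|x − 829|: 34, 28, 656, 236, 291, 65, 0, 75, 141
Sorted deviations: 0, 28, 34, 65, 75, 141, 236, 291, 656 → MAD = 75

75 ms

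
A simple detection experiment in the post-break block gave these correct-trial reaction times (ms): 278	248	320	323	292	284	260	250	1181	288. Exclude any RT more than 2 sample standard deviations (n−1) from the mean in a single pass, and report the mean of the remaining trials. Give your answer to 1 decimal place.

n = 10, ΣRT = 3724, M = 372.400
Σ(x−M)² = 732424.40; s = √(732424.40/9) = 285.273
Cutoffs: 372.400 ± 2·285.273 → [-198.1, 942.9]
Outside: 1181 → excluded.
Retained (n=9): Σ = 2543, mean = 2543/9 = 282.556

282.6 ms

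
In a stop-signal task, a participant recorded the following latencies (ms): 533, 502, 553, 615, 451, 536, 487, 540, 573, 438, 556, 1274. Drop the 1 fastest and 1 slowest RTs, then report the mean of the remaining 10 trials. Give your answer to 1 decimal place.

Sorted: 438, 451, 487, 502, 533, 536, 540, 553, 556, 573, 615, 1274
Drop lowest 1 (438) and highest 1 (1274)
Remaining (n=10): Σ = 5346, mean = 5346/10 = 534.600

534.6 ms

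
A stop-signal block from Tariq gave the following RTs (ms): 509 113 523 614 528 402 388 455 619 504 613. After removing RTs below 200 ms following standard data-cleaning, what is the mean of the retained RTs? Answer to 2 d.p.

515.50 ms

Excluded: 113
Retained (n=10): Σ = 5155
Mean = 5155/10 = 515.5000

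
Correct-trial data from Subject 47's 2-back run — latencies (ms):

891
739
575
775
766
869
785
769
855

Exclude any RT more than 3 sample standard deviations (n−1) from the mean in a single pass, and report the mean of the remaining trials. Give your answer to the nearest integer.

780 ms

n = 9, ΣRT = 7024, M = 780.444
Σ(x−M)² = 69938.22; s = √(69938.22/8) = 93.500
Cutoffs: 780.444 ± 3·93.500 → [499.9, 1060.9]
No RTs fall outside the cutoffs; all 9 retained. Mean = 7024/9 = 780.444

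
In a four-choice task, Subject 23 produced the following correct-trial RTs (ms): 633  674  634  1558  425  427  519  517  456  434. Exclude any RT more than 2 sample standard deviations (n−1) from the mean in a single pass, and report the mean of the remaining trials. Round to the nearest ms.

n = 10, ΣRT = 6277, M = 627.700
Σ(x−M)² = 1040108.10; s = √(1040108.10/9) = 339.952
Cutoffs: 627.700 ± 2·339.952 → [-52.2, 1307.6]
Outside: 1558 → excluded.
Retained (n=9): Σ = 4719, mean = 4719/9 = 524.333

524 ms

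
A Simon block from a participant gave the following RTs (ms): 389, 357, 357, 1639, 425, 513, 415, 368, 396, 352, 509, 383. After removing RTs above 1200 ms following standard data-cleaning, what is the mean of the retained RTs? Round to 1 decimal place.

Excluded: 1639
Retained (n=11): Σ = 4464
Mean = 4464/11 = 405.8182

405.8 ms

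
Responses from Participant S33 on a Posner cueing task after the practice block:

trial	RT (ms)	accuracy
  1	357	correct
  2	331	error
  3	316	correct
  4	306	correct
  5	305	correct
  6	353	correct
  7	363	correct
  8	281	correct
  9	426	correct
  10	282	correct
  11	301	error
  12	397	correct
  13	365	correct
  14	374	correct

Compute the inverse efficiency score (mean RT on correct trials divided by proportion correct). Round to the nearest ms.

401 ms

Correct trials (n=12): 357, 316, 306, 305, 353, 363, 281, 426, 282, 397, 365, 374
Mean correct RT = 4125/12 = 343.7500 ms
Proportion correct = 12/14
IES = 343.7500 / (12/14) = 401.042 ms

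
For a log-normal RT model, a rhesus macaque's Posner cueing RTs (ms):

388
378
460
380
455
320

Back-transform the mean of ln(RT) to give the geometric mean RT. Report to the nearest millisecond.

ln(RT): 5.9610, 5.9349, 6.1312, 5.9402, 6.1203, 5.7683
Mean ln(RT) = 35.8559/6 = 5.97599
Geometric mean = exp(5.97599) = 393.86 ms

394 ms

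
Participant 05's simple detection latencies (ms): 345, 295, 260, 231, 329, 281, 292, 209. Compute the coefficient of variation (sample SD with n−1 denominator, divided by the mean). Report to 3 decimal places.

0.164

n = 8, Σ = 2242, M = 280.2500
Σ(x−M)² = 14837.500; s = √(14837.500/7) = 46.0396
CV = 46.0396 / 280.2500 = 0.16428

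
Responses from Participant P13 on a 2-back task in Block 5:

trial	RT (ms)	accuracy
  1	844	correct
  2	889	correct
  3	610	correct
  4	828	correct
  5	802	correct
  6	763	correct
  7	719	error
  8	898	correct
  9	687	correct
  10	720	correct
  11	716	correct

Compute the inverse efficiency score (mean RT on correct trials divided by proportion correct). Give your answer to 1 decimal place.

Correct trials (n=10): 844, 889, 610, 828, 802, 763, 898, 687, 720, 716
Mean correct RT = 7757/10 = 775.7000 ms
Proportion correct = 10/11
IES = 775.7000 / (10/11) = 853.270 ms

853.3 ms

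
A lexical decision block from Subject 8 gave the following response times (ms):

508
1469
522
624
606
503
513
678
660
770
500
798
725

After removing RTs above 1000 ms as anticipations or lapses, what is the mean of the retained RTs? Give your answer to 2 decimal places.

Excluded: 1469
Retained (n=12): Σ = 7407
Mean = 7407/12 = 617.2500

617.25 ms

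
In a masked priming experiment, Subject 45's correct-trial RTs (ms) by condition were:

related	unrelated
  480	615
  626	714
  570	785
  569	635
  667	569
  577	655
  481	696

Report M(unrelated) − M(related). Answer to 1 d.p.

M(related) = 3970/7 = 567.143
M(unrelated) = 4669/7 = 667.000
Difference = 667.000 − 567.143 = 99.857 ms

99.9 ms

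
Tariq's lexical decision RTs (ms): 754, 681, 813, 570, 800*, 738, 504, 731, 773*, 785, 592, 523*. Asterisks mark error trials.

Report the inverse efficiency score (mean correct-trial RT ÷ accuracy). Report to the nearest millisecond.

914 ms

Correct trials (n=9): 754, 681, 813, 570, 738, 504, 731, 785, 592
Mean correct RT = 6168/9 = 685.3333 ms
Proportion correct = 9/12
IES = 685.3333 / (9/12) = 913.778 ms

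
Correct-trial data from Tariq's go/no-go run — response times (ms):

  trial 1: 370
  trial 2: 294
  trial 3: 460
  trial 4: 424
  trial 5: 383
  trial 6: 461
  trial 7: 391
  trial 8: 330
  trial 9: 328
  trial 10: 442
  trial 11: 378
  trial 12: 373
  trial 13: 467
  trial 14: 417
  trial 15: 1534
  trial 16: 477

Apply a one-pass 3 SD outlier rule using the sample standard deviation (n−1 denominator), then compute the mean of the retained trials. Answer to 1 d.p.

n = 16, ΣRT = 7529, M = 470.562
Σ(x−M)² = 1250461.94; s = √(1250461.94/15) = 288.728
Cutoffs: 470.562 ± 3·288.728 → [-395.6, 1336.7]
Outside: 1534 → excluded.
Retained (n=15): Σ = 5995, mean = 5995/15 = 399.667

399.7 ms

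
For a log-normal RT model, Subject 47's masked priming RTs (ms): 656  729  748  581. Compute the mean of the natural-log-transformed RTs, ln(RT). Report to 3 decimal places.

ln(RT): 6.4862, 6.5917, 6.6174, 6.3648
Σ ln(RT) = 26.0600
Mean = 26.0600/4 = 6.51500

6.515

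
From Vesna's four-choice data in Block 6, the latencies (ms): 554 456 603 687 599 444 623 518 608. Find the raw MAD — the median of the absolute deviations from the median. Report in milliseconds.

Sorted: 444, 456, 518, 554, 599, 603, 608, 623, 687 → median = 599
|x − 599|: 45, 143, 4, 88, 0, 155, 24, 81, 9
Sorted deviations: 0, 4, 9, 24, 45, 81, 88, 143, 155 → MAD = 45

45 ms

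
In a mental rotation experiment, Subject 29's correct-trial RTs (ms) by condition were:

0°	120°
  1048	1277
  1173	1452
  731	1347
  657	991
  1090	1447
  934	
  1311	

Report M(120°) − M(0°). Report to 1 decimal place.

310.8 ms

M(0°) = 6944/7 = 992.000
M(120°) = 6514/5 = 1302.800
Difference = 1302.800 − 992.000 = 310.800 ms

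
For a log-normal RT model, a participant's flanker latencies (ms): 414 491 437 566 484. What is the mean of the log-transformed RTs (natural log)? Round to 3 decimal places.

ln(RT): 6.0259, 6.1964, 6.0799, 6.3386, 6.1821
Σ ln(RT) = 30.8229
Mean = 30.8229/5 = 6.16458

6.165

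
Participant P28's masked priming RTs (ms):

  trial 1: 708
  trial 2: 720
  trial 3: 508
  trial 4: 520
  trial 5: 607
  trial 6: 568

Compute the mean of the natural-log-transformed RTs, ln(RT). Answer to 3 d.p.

ln(RT): 6.5624, 6.5793, 6.2305, 6.2538, 6.4085, 6.3421
Σ ln(RT) = 38.3767
Mean = 38.3767/6 = 6.39611

6.396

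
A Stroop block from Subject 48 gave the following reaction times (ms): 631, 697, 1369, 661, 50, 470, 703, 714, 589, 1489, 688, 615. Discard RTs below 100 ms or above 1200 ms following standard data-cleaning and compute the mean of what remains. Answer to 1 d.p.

Excluded: 50, 1369, 1489
Retained (n=9): Σ = 5768
Mean = 5768/9 = 640.8889

640.9 ms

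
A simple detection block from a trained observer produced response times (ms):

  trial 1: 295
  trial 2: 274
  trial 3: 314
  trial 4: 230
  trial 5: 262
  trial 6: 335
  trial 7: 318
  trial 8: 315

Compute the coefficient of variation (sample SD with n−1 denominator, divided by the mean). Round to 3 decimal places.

n = 8, Σ = 2343, M = 292.8750
Σ(x−M)² = 8608.875; s = √(8608.875/7) = 35.0691
CV = 35.0691 / 292.8750 = 0.11974

0.120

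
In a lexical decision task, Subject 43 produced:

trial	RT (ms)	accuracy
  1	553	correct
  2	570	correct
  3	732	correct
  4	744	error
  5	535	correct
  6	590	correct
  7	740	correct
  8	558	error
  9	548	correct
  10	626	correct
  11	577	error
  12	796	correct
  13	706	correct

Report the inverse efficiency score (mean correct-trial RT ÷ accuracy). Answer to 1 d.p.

Correct trials (n=10): 553, 570, 732, 535, 590, 740, 548, 626, 796, 706
Mean correct RT = 6396/10 = 639.6000 ms
Proportion correct = 10/13
IES = 639.6000 / (10/13) = 831.480 ms

831.5 ms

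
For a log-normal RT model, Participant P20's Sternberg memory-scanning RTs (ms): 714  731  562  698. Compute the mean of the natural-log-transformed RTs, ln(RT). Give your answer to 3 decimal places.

ln(RT): 6.5709, 6.5944, 6.3315, 6.5482
Σ ln(RT) = 26.0450
Mean = 26.0450/4 = 6.51125

6.511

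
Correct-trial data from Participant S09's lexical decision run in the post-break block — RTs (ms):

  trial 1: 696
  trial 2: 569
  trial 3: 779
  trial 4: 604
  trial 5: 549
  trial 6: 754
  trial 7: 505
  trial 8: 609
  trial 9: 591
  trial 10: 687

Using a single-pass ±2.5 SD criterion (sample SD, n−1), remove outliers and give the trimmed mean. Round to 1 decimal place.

n = 10, ΣRT = 6343, M = 634.300
Σ(x−M)² = 73542.10; s = √(73542.10/9) = 90.395
Cutoffs: 634.300 ± 2.5·90.395 → [408.3, 860.3]
No RTs fall outside the cutoffs; all 10 retained. Mean = 6343/10 = 634.300

634.3 ms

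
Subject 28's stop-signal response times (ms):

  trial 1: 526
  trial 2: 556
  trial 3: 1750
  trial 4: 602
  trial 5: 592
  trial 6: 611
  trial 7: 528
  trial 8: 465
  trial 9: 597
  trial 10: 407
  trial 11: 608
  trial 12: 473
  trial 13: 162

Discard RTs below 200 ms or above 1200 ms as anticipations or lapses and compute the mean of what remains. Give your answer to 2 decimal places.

542.27 ms

Excluded: 162, 1750
Retained (n=11): Σ = 5965
Mean = 5965/11 = 542.2727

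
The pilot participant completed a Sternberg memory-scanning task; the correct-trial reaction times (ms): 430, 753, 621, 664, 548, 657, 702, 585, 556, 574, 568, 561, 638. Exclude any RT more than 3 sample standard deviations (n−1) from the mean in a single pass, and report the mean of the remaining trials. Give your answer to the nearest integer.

n = 13, ΣRT = 7857, M = 604.385
Σ(x−M)² = 79779.08; s = √(79779.08/12) = 81.537
Cutoffs: 604.385 ± 3·81.537 → [359.8, 849.0]
No RTs fall outside the cutoffs; all 13 retained. Mean = 7857/13 = 604.385

604 ms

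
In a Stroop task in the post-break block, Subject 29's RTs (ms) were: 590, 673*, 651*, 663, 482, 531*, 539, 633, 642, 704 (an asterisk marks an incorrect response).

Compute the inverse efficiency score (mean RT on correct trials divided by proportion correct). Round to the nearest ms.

868 ms

Correct trials (n=7): 590, 663, 482, 539, 633, 642, 704
Mean correct RT = 4253/7 = 607.5714 ms
Proportion correct = 7/10
IES = 607.5714 / (7/10) = 867.959 ms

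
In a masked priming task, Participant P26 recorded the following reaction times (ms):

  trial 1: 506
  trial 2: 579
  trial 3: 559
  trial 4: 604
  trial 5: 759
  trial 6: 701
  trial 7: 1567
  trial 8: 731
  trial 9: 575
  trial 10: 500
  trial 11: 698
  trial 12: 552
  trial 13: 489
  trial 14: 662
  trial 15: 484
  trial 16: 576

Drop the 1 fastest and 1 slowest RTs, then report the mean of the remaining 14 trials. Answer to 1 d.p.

Sorted: 484, 489, 500, 506, 552, 559, 575, 576, 579, 604, 662, 698, 701, 731, 759, 1567
Drop lowest 1 (484) and highest 1 (1567)
Remaining (n=14): Σ = 8491, mean = 8491/14 = 606.500

606.5 ms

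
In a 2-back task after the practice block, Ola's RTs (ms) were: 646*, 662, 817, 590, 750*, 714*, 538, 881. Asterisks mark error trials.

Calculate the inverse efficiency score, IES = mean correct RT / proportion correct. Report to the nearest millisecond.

Correct trials (n=5): 662, 817, 590, 538, 881
Mean correct RT = 3488/5 = 697.6000 ms
Proportion correct = 5/8
IES = 697.6000 / (5/8) = 1116.160 ms

1116 ms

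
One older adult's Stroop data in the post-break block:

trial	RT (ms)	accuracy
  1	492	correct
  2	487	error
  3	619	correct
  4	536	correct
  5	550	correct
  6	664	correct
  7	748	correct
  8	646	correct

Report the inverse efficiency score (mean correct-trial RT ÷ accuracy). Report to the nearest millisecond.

Correct trials (n=7): 492, 619, 536, 550, 664, 748, 646
Mean correct RT = 4255/7 = 607.8571 ms
Proportion correct = 7/8
IES = 607.8571 / (7/8) = 694.694 ms

695 ms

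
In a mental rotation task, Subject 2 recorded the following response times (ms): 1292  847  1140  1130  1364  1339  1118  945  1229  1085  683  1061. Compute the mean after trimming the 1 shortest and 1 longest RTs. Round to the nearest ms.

Sorted: 683, 847, 945, 1061, 1085, 1118, 1130, 1140, 1229, 1292, 1339, 1364
Drop lowest 1 (683) and highest 1 (1364)
Remaining (n=10): Σ = 11186, mean = 11186/10 = 1118.600

1119 ms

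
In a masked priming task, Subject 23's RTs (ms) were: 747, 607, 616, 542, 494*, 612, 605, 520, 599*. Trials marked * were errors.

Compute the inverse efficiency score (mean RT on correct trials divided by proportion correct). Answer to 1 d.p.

780.4 ms

Correct trials (n=7): 747, 607, 616, 542, 612, 605, 520
Mean correct RT = 4249/7 = 607.0000 ms
Proportion correct = 7/9
IES = 607.0000 / (7/9) = 780.429 ms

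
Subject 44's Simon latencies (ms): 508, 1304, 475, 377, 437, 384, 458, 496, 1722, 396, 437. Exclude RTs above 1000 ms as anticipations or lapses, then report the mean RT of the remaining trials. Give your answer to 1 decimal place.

440.9 ms

Excluded: 1304, 1722
Retained (n=9): Σ = 3968
Mean = 3968/9 = 440.8889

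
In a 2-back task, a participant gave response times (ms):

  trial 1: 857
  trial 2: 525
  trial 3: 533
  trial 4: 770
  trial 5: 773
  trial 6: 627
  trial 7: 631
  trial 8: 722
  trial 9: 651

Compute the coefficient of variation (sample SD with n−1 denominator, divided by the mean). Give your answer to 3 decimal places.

n = 9, Σ = 6089, M = 676.5556
Σ(x−M)² = 101420.222; s = √(101420.222/8) = 112.5945
CV = 112.5945 / 676.5556 = 0.16642

0.166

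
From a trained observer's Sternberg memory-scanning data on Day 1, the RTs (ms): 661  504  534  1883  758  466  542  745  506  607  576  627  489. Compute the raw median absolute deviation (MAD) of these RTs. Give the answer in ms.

72 ms

Sorted: 466, 489, 504, 506, 534, 542, 576, 607, 627, 661, 745, 758, 1883 → median = 576
|x − 576|: 85, 72, 42, 1307, 182, 110, 34, 169, 70, 31, 0, 51, 87
Sorted deviations: 0, 31, 34, 42, 51, 70, 72, 85, 87, 110, 169, 182, 1307 → MAD = 72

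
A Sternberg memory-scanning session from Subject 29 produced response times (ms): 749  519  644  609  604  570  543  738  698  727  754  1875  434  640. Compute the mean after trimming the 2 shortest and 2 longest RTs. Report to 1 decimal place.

Sorted: 434, 519, 543, 570, 604, 609, 640, 644, 698, 727, 738, 749, 754, 1875
Drop lowest 2 (434, 519) and highest 2 (754, 1875)
Remaining (n=10): Σ = 6522, mean = 6522/10 = 652.200

652.2 ms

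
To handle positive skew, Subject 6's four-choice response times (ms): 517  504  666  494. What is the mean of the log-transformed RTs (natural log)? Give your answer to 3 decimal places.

ln(RT): 6.2480, 6.2226, 6.5013, 6.2025
Σ ln(RT) = 25.1744
Mean = 25.1744/4 = 6.29361

6.294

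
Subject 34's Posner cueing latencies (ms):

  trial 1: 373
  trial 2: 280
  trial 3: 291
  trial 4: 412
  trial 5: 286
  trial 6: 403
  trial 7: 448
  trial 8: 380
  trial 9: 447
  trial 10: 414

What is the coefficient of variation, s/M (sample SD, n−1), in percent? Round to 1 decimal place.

n = 10, Σ = 3734, M = 373.4000
Σ(x−M)² = 38192.400; s = √(38192.400/9) = 65.1429
CV = 65.1429 / 373.4000 = 0.17446 = 17.446%

17.4%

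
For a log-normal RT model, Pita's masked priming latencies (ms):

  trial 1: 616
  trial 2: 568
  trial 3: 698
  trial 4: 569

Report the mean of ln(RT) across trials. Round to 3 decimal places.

ln(RT): 6.4232, 6.3421, 6.5482, 6.3439
Σ ln(RT) = 25.6575
Mean = 25.6575/4 = 6.41437

6.414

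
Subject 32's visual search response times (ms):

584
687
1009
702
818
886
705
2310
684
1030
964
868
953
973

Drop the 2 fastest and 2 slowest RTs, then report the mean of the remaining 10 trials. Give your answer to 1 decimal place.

856.5 ms

Sorted: 584, 684, 687, 702, 705, 818, 868, 886, 953, 964, 973, 1009, 1030, 2310
Drop lowest 2 (584, 684) and highest 2 (1030, 2310)
Remaining (n=10): Σ = 8565, mean = 8565/10 = 856.500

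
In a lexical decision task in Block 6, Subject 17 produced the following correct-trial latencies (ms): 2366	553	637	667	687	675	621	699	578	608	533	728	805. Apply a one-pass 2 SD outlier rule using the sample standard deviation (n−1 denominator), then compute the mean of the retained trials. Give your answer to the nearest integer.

649 ms

n = 13, ΣRT = 10157, M = 781.308
Σ(x−M)² = 2786362.77; s = √(2786362.77/12) = 481.868
Cutoffs: 781.308 ± 2·481.868 → [-182.4, 1745.0]
Outside: 2366 → excluded.
Retained (n=12): Σ = 7791, mean = 7791/12 = 649.250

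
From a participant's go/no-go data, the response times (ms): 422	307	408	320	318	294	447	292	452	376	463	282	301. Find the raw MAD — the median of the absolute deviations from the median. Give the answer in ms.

38 ms

Sorted: 282, 292, 294, 301, 307, 318, 320, 376, 408, 422, 447, 452, 463 → median = 320
|x − 320|: 102, 13, 88, 0, 2, 26, 127, 28, 132, 56, 143, 38, 19
Sorted deviations: 0, 2, 13, 19, 26, 28, 38, 56, 88, 102, 127, 132, 143 → MAD = 38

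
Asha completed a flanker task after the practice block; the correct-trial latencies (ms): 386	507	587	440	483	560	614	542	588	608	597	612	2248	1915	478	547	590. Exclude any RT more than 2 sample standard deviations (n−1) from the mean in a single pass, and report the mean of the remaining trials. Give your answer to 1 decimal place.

542.6 ms

n = 17, ΣRT = 12302, M = 723.647
Σ(x−M)² = 4302439.88; s = √(4302439.88/16) = 518.558
Cutoffs: 723.647 ± 2·518.558 → [-313.5, 1760.8]
Outside: 1915, 2248 → excluded.
Retained (n=15): Σ = 8139, mean = 8139/15 = 542.600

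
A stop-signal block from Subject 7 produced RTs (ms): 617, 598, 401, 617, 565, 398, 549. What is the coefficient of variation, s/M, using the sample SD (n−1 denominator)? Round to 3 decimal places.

0.179

n = 7, Σ = 3745, M = 535.0000
Σ(x−M)² = 55238.000; s = √(55238.000/6) = 95.9496
CV = 95.9496 / 535.0000 = 0.17935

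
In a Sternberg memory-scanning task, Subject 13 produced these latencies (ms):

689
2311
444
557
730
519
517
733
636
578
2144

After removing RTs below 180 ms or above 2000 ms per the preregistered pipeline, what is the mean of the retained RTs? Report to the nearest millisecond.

600 ms

Excluded: 2144, 2311
Retained (n=9): Σ = 5403
Mean = 5403/9 = 600.3333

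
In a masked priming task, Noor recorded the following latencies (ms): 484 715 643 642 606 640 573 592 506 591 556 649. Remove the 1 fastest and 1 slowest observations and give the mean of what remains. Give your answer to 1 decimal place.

Sorted: 484, 506, 556, 573, 591, 592, 606, 640, 642, 643, 649, 715
Drop lowest 1 (484) and highest 1 (715)
Remaining (n=10): Σ = 5998, mean = 5998/10 = 599.800

599.8 ms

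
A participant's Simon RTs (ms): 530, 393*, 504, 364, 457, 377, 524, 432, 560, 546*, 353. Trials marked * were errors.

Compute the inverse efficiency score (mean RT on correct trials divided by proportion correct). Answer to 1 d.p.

556.9 ms

Correct trials (n=9): 530, 504, 364, 457, 377, 524, 432, 560, 353
Mean correct RT = 4101/9 = 455.6667 ms
Proportion correct = 9/11
IES = 455.6667 / (9/11) = 556.926 ms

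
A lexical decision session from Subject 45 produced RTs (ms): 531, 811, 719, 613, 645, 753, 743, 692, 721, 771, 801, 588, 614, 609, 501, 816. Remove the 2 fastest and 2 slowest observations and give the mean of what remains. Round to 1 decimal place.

689.1 ms

Sorted: 501, 531, 588, 609, 613, 614, 645, 692, 719, 721, 743, 753, 771, 801, 811, 816
Drop lowest 2 (501, 531) and highest 2 (811, 816)
Remaining (n=12): Σ = 8269, mean = 8269/12 = 689.083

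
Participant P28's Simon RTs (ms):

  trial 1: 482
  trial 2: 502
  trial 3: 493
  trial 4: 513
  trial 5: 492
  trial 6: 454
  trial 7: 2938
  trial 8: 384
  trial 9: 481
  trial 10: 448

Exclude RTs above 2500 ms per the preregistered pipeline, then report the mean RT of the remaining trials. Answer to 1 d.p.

Excluded: 2938
Retained (n=9): Σ = 4249
Mean = 4249/9 = 472.1111

472.1 ms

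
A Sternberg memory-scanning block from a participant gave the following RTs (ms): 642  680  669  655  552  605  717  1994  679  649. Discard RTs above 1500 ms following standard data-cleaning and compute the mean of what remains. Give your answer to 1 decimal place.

649.8 ms

Excluded: 1994
Retained (n=9): Σ = 5848
Mean = 5848/9 = 649.7778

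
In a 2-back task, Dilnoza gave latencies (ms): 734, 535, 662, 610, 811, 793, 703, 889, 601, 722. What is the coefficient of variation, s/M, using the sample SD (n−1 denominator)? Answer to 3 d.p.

n = 10, Σ = 7060, M = 706.0000
Σ(x−M)² = 104550.000; s = √(104550.000/9) = 107.7806
CV = 107.7806 / 706.0000 = 0.15266

0.153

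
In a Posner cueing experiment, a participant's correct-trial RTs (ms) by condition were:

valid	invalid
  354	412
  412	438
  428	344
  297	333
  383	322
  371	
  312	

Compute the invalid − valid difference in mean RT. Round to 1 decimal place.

4.5 ms

M(valid) = 2557/7 = 365.286
M(invalid) = 1849/5 = 369.800
Difference = 369.800 − 365.286 = 4.514 ms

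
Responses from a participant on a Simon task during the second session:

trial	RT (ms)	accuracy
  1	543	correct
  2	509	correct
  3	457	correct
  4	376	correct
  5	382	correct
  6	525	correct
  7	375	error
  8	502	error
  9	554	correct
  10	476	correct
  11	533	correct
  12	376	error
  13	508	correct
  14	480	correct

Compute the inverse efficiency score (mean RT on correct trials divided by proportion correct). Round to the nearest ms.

618 ms

Correct trials (n=11): 543, 509, 457, 376, 382, 525, 554, 476, 533, 508, 480
Mean correct RT = 5343/11 = 485.7273 ms
Proportion correct = 11/14
IES = 485.7273 / (11/14) = 618.198 ms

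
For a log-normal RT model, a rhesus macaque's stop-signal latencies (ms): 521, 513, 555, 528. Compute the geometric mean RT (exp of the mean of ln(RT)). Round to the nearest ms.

529 ms

ln(RT): 6.2558, 6.2403, 6.3190, 6.2691
Mean ln(RT) = 25.0841/4 = 6.27102
Geometric mean = exp(6.27102) = 529.02 ms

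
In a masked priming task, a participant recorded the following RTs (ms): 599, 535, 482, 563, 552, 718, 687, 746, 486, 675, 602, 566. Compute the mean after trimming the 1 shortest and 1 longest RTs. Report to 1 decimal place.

598.3 ms

Sorted: 482, 486, 535, 552, 563, 566, 599, 602, 675, 687, 718, 746
Drop lowest 1 (482) and highest 1 (746)
Remaining (n=10): Σ = 5983, mean = 5983/10 = 598.300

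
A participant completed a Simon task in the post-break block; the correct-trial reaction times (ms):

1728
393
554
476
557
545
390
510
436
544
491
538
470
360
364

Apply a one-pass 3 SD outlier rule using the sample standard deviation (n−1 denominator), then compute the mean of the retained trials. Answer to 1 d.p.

n = 15, ΣRT = 8356, M = 557.067
Σ(x−M)² = 1538102.93; s = √(1538102.93/14) = 331.458
Cutoffs: 557.067 ± 3·331.458 → [-437.3, 1551.4]
Outside: 1728 → excluded.
Retained (n=14): Σ = 6628, mean = 6628/14 = 473.429

473.4 ms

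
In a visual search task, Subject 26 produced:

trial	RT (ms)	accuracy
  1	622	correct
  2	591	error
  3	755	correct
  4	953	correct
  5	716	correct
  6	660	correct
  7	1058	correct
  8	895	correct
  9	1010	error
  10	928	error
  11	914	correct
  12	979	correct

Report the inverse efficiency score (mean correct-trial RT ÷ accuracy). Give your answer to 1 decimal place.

Correct trials (n=9): 622, 755, 953, 716, 660, 1058, 895, 914, 979
Mean correct RT = 7552/9 = 839.1111 ms
Proportion correct = 9/12
IES = 839.1111 / (9/12) = 1118.815 ms

1118.8 ms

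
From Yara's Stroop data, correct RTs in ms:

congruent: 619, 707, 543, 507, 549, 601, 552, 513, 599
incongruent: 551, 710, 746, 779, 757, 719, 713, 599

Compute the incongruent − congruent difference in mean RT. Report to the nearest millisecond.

120 ms

M(congruent) = 5190/9 = 576.667
M(incongruent) = 5574/8 = 696.750
Difference = 696.750 − 576.667 = 120.083 ms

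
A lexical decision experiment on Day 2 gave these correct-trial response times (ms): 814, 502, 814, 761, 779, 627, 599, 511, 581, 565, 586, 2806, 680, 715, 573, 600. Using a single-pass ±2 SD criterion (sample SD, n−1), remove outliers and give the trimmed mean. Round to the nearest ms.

647 ms

n = 16, ΣRT = 12513, M = 782.062
Σ(x−M)² = 4526032.94; s = √(4526032.94/15) = 549.305
Cutoffs: 782.062 ± 2·549.305 → [-316.5, 1880.7]
Outside: 2806 → excluded.
Retained (n=15): Σ = 9707, mean = 9707/15 = 647.133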